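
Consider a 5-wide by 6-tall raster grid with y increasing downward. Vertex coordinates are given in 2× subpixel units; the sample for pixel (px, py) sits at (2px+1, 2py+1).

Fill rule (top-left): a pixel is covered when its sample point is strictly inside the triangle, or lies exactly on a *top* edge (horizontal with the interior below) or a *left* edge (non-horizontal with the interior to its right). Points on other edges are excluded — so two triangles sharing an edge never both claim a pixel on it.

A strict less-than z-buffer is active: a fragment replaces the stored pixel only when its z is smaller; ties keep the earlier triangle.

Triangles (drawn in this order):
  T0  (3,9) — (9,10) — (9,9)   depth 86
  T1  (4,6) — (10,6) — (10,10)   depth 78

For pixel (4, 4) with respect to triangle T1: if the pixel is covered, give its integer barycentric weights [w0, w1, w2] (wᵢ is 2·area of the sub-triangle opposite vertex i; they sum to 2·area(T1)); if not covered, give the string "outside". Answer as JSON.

T0:
  2·area = 6  (B↔C swapped to make it positive)
  edge (3, 9)→(9, 9): d=(6,0) top-left  bias=+0
  edge (9, 9)→(9, 10): d=(0,1) right/bottom  bias=-1
  edge (9, 10)→(3, 9): d=(-6,-1) top-left  bias=+0
    (4,0)@(9, 1): e=[-48,0,54] → .  [on edge]
    (4,1)@(9, 3): e=[-36,0,42] → .  [on edge]
    (4,2)@(9, 5): e=[-24,0,30] → .  [on edge]
    (4,3)@(9, 7): e=[-12,0,18] → .  [on edge]
    (0,4)@(1, 9): e=[0,8,-2] → .  [on edge]
    (1,4)@(3, 9): e=[0,6,0] → X  [on edge]
    (2,4)@(5, 9): e=[0,4,2] → X  [on edge]
    (3,4)@(7, 9): e=[0,2,4] → X  [on edge]
    (4,4)@(9, 9): e=[0,0,6] → .  [on edge]
    (1,5)@(3, 11): e=[12,6,-12] → .
    (2,5)@(5, 11): e=[12,4,-10] → .
    (3,5)@(7, 11): e=[12,2,-8] → .
    (4,5)@(9, 11): e=[12,0,-6] → .  [on edge]
  covered (3 px):
    . . . . .
    . . . . .
    . . . . .
    . . . . .
    . X X X .
    . . . . .
T1:
  2·area = 24
  edge (4, 6)→(10, 6): d=(6,0) top-left  bias=+0
  edge (10, 6)→(10, 10): d=(0,4) right/bottom  bias=-1
  edge (10, 10)→(4, 6): d=(-6,-4) top-left  bias=+0
    (3,3)@(7, 7): e=[6,12,6] → X
    (4,3)@(9, 7): e=[6,4,14] → X
    (3,4)@(7, 9): e=[18,12,-6] → .
    (4,4)@(9, 9): e=[18,4,2] → X
    (4,5)@(9, 11): e=[30,4,-10] → .
  covered (3 px):
    . . . . .
    . . . . .
    . . . . .
    . . . X X
    . . . . X
    . . . . .

Final: [4,2,18]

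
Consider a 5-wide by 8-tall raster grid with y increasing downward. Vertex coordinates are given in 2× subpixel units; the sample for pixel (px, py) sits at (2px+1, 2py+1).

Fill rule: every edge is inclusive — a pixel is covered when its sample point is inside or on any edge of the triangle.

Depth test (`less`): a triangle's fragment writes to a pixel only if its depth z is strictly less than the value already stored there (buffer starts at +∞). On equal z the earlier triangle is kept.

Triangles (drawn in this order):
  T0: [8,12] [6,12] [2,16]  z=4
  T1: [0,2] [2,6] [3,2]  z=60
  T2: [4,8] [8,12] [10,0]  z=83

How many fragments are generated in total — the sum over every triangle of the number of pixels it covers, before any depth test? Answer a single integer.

T0:
  2·area = 8  (B↔C swapped to make it positive)
  edge (8, 12)→(2, 16): d=(-6,4) inclusive
  edge (2, 16)→(6, 12): d=(4,-4) inclusive
  edge (6, 12)→(8, 12): d=(2,0) inclusive
    (4,4)@(9, 9): e=[14,0,-6] → .  [on edge]
    (3,5)@(7, 11): e=[10,0,-2] → .  [on edge]
    (2,6)@(5, 13): e=[6,0,2] → X  [on edge]
    (3,6)@(7, 13): e=[-2,8,2] → .
    (1,7)@(3, 15): e=[2,0,6] → X  [on edge]
    (2,7)@(5, 15): e=[-6,8,6] → .
  covered (2 px):
    . . . . .
    . . . . .
    . . . . .
    . . . . .
    . . . . .
    . . . . .
    . . X . .
    . X . . .
T1:
  2·area = 12  (B↔C swapped to make it positive)
  edge (0, 2)→(3, 2): d=(3,0) inclusive
  edge (3, 2)→(2, 6): d=(-1,4) inclusive
  edge (2, 6)→(0, 2): d=(-2,-4) inclusive
    (0,1)@(1, 3): e=[3,7,2] → X
    (1,1)@(3, 3): e=[3,-1,10] → .
    (0,2)@(1, 5): e=[9,5,-2] → .
  covered (1 px):
    . . . . .
    X . . . .
    . . . . .
    . . . . .
    . . . . .
    . . . . .
    . . . . .
    . . . . .
T2:
  2·area = 56  (B↔C swapped to make it positive)
  edge (4, 8)→(10, 0): d=(6,-8) inclusive
  edge (10, 0)→(8, 12): d=(-2,12) inclusive
  edge (8, 12)→(4, 8): d=(-4,-4) inclusive
    (4,1)@(9, 3): e=[10,6,40] → X
    (0,2)@(1, 5): e=[-42,98,0] → .  [on edge]
    (3,2)@(7, 5): e=[6,26,24] → X
    (1,3)@(3, 7): e=[-14,70,0] → .  [on edge]
    (2,3)@(5, 7): e=[2,46,8] → X
    (4,3)@(9, 7): e=[34,-2,24] → .
    (2,4)@(5, 9): e=[14,42,0] → X  [on edge]
    (4,4)@(9, 9): e=[46,-6,16] → .
    (2,5)@(5, 11): e=[26,38,-8] → .
    (3,5)@(7, 11): e=[42,14,0] → X  [on edge]
    (4,5)@(9, 11): e=[58,-10,8] → .
    (3,6)@(7, 13): e=[54,10,-8] → .
    (4,6)@(9, 13): e=[70,-14,0] → .  [on edge]
  covered (8 px):
    . . . . .
    . . . . X
    . . . X X
    . . X X .
    . . X X .
    . . . X .
    . . . . .
    . . . . .

Final: 11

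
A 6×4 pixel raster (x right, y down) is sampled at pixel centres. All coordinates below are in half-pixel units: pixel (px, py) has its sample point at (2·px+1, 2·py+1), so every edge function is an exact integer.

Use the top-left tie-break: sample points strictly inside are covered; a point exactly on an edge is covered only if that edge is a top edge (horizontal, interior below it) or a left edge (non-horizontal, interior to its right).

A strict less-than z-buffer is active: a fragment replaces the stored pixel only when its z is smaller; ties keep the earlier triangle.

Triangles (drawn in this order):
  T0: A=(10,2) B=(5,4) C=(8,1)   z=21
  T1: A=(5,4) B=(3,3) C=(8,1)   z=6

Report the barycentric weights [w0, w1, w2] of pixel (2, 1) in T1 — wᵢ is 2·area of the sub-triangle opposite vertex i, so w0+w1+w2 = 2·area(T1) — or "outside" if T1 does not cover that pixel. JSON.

T0:
  2·area = 9
  edge (10, 2)→(5, 4): d=(-5,2) right/bottom  bias=-1
  edge (5, 4)→(8, 1): d=(3,-3) top-left  bias=+0
  edge (8, 1)→(10, 2): d=(2,1) right/bottom  bias=-1
    (3,1)@(7, 3): e=[1,3,5] → X
    (4,1)@(9, 3): e=[-3,9,3] → .
    (3,2)@(7, 5): e=[-9,9,9] → .
  covered (1 px):
    . . . . . .
    . . . X . .
    . . . . . .
    . . . . . .
T1:
  2·area = 9
  edge (5, 4)→(3, 3): d=(-2,-1) top-left  bias=+0
  edge (3, 3)→(8, 1): d=(5,-2) top-left  bias=+0
  edge (8, 1)→(5, 4): d=(-3,3) right/bottom  bias=-1
    (1,1)@(3, 3): e=[0,0,9] → X  [on edge]
    (2,1)@(5, 3): e=[2,4,3] → X
    (3,1)@(7, 3): e=[4,8,-3] → .
    (1,2)@(3, 5): e=[-4,10,3] → .
    (2,2)@(5, 5): e=[-2,14,-3] → .
    (3,2)@(7, 5): e=[0,18,-9] → .  [on edge]
    (5,3)@(11, 7): e=[0,36,-27] → .  [on edge]
  covered (2 px):
    . . . . . .
    . X X . . .
    . . . . . .
    . . . . . .

Result: [4,3,2]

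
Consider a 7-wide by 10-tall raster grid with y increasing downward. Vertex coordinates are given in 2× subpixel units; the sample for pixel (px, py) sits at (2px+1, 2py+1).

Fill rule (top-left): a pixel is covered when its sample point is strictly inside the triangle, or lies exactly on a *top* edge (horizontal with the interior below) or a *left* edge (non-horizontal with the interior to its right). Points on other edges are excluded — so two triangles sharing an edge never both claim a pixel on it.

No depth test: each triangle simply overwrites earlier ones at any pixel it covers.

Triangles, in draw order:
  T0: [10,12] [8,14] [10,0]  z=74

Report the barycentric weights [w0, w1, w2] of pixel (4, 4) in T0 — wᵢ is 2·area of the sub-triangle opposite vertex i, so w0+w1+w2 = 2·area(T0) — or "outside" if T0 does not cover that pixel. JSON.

T0:
  2·area = 24
  edge (10, 12)→(8, 14): d=(-2,2) right/bottom  bias=-1
  edge (8, 14)→(10, 0): d=(2,-14) top-left  bias=+0
  edge (10, 0)→(10, 12): d=(0,12) right/bottom  bias=-1
    (4,3)@(9, 7): e=[12,0,12] → X  [on edge]
    (5,3)@(11, 7): e=[8,28,-12] → .
    (4,4)@(9, 9): e=[8,4,12] → X
    (5,4)@(11, 9): e=[4,32,-12] → .
    (6,4)@(13, 9): e=[0,60,-36] → .  [on edge]
    (4,5)@(9, 11): e=[4,8,12] → X
    (5,5)@(11, 11): e=[0,36,-12] → .  [on edge]
    (4,6)@(9, 13): e=[0,12,12] → .  [on edge]
    (3,7)@(7, 15): e=[0,-12,36] → .  [on edge]
    (2,8)@(5, 17): e=[0,-36,60] → .  [on edge]
    (1,9)@(3, 19): e=[0,-60,84] → .  [on edge]
  covered (3 px):
    . . . . . . .
    . . . . . . .
    . . . . . . .
    . . . . X . .
    . . . . X . .
    . . . . X . .
    . . . . . . .
    . . . . . . .
    . . . . . . .
    . . . . . . .

Answer: [4,12,8]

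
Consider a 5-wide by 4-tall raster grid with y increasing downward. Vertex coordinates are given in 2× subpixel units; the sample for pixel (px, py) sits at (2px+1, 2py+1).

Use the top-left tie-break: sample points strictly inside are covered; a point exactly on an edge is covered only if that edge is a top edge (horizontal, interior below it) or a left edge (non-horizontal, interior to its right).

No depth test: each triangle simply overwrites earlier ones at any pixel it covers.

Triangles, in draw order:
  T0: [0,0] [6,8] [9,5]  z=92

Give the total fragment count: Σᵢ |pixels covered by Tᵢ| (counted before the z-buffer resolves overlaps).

T0:
  2·area = 42  (B↔C swapped to make it positive)
  edge (0, 0)→(9, 5): d=(9,5) right/bottom  bias=-1
  edge (9, 5)→(6, 8): d=(-3,3) right/bottom  bias=-1
  edge (6, 8)→(0, 0): d=(-6,-8) top-left  bias=+0
    (0,0)@(1, 1): e=[4,36,2] → #
    (1,0)@(3, 1): e=[-6,30,18] → ·
    (0,1)@(1, 3): e=[22,30,-10] → ·
    (1,1)@(3, 3): e=[12,24,6] → #
    (2,1)@(5, 3): e=[2,18,22] → #
    (3,1)@(7, 3): e=[-8,12,38] → ·
    (1,2)@(3, 5): e=[30,18,-6] → ·
    (2,2)@(5, 5): e=[20,12,10] → #
    (3,2)@(7, 5): e=[10,6,26] → #
    (4,2)@(9, 5): e=[0,0,42] → ·  [on edge]
    (2,3)@(5, 7): e=[38,6,-2] → ·
    (3,3)@(7, 7): e=[28,0,14] → ·  [on edge]
  covered (5 px):
    # · · · ·
    · # # · ·
    · · # # ·
    · · · · ·

Result: 5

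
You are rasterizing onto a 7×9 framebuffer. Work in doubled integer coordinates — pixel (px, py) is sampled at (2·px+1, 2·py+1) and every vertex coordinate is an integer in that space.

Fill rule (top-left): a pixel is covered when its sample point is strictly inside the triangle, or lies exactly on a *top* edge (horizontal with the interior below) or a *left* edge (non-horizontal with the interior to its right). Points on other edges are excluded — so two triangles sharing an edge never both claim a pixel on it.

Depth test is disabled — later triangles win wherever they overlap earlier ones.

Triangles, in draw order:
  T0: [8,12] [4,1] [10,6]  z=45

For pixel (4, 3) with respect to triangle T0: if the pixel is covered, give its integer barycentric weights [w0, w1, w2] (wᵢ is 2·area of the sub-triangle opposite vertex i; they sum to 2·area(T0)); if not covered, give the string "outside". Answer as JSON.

T0:
  2·area = 46
  edge (8, 12)→(4, 1): d=(-4,-11) top-left  bias=+0
  edge (4, 1)→(10, 6): d=(6,5) right/bottom  bias=-1
  edge (10, 6)→(8, 12): d=(-2,6) right/bottom  bias=-1
    (2,1)@(5, 3): e=[3,7,36] → #
    (3,1)@(7, 3): e=[25,-3,24] → ·
    (5,1)@(11, 3): e=[69,-23,0] → ·  [on edge]
    (2,2)@(5, 5): e=[-5,19,32] → ·
    (3,2)@(7, 5): e=[17,9,20] → #
    (4,2)@(9, 5): e=[39,-1,8] → ·
    (3,3)@(7, 7): e=[9,21,16] → #
    (4,3)@(9, 7): e=[31,11,4] → #
    (5,3)@(11, 7): e=[53,1,-8] → ·
    (3,4)@(7, 9): e=[1,33,12] → #
    (4,4)@(9, 9): e=[23,23,0] → ·  [on edge]
    (3,5)@(7, 11): e=[-7,45,8] → ·
    (3,7)@(7, 15): e=[-23,69,0] → ·  [on edge]
  covered (5 px):
    · · · · · · ·
    · · # · · · ·
    · · · # · · ·
    · · · # # · ·
    · · · # · · ·
    · · · · · · ·
    · · · · · · ·
    · · · · · · ·
    · · · · · · ·

Result: [11,4,31]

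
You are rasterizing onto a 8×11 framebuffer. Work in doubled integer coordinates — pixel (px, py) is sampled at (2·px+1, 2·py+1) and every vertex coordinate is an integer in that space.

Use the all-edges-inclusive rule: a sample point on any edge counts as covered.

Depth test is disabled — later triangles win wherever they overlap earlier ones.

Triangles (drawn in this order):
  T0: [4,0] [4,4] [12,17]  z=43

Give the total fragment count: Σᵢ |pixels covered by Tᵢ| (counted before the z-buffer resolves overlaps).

T0:
  2·area = 32  (B↔C swapped to make it positive)
  edge (4, 0)→(12, 17): d=(8,17) inclusive
  edge (12, 17)→(4, 4): d=(-8,-13) inclusive
  edge (4, 4)→(4, 0): d=(0,-4) inclusive
    (2,1)@(5, 3): e=[7,21,4] → X
    (3,1)@(7, 3): e=[-27,47,12] → .
    (2,2)@(5, 5): e=[23,5,4] → X
    (3,2)@(7, 5): e=[-11,31,12] → .
    (2,3)@(5, 7): e=[39,-11,4] → .
    (3,3)@(7, 7): e=[5,15,12] → X
    (4,3)@(9, 7): e=[-29,41,20] → .
    (3,4)@(7, 9): e=[21,-1,12] → .
    (4,5)@(9, 11): e=[3,9,20] → X
    (5,5)@(11, 11): e=[-31,35,28] → .
    (4,6)@(9, 13): e=[19,-7,20] → .
    (5,7)@(11, 15): e=[1,3,28] → X
  covered (5 px):
    . . . . . . . .
    . . X . . . . .
    . . X . . . . .
    . . . X . . . .
    . . . . . . . .
    . . . . X . . .
    . . . . . . . .
    . . . . . X . .
    . . . . . . . .
    . . . . . . . .
    . . . . . . . .

Final: 5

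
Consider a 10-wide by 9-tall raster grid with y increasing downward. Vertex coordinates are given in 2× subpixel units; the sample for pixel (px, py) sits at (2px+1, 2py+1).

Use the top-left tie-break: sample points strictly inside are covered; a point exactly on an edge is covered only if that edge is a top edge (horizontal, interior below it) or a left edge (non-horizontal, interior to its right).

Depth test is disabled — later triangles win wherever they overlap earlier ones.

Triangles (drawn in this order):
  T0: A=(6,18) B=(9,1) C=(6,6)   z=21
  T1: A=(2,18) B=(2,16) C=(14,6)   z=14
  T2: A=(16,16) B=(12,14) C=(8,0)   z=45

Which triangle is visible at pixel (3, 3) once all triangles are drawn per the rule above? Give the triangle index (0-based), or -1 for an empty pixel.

T0:
  2·area = 36  (B↔C swapped to make it positive)
  edge (6, 18)→(6, 6): d=(0,-12) top-left  bias=+0
  edge (6, 6)→(9, 1): d=(3,-5) top-left  bias=+0
  edge (9, 1)→(6, 18): d=(-3,17) right/bottom  bias=-1
    (4,0)@(9, 1): e=[36,0,0] → .  [on edge]
    (3,2)@(7, 5): e=[12,2,22] → X
    (4,2)@(9, 5): e=[36,12,-12] → .
    (3,3)@(7, 7): e=[12,8,16] → X
    (4,3)@(9, 7): e=[36,18,-18] → .
    (3,4)@(7, 9): e=[12,14,10] → X
    (4,4)@(9, 9): e=[36,24,-24] → .
    (1,5)@(3, 11): e=[-36,0,72] → .  [on edge]
    (3,5)@(7, 11): e=[12,20,4] → X
    (4,5)@(9, 11): e=[36,30,-30] → .
    (3,6)@(7, 13): e=[12,26,-2] → .
  covered (4 px):
    . . . . . . . . . .
    . . . . . . . . . .
    . . . X . . . . . .
    . . . X . . . . . .
    . . . X . . . . . .
    . . . X . . . . . .
    . . . . . . . . . .
    . . . . . . . . . .
    . . . . . . . . . .
T1:
  2·area = 24
  edge (2, 18)→(2, 16): d=(0,-2) top-left  bias=+0
  edge (2, 16)→(14, 6): d=(12,-10) top-left  bias=+0
  edge (14, 6)→(2, 18): d=(-12,12) right/bottom  bias=-1
    (9,0)@(19, 1): e=[34,-10,0] → .  [on edge]
    (8,1)@(17, 3): e=[30,-6,0] → .  [on edge]
    (7,2)@(15, 5): e=[26,-2,0] → .  [on edge]
    (6,3)@(13, 7): e=[22,2,0] → .  [on edge]
    (5,4)@(11, 9): e=[18,6,0] → .  [on edge]
    (4,5)@(9, 11): e=[14,10,0] → .  [on edge]
    (3,6)@(7, 13): e=[10,14,0] → .  [on edge]
    (2,7)@(5, 15): e=[6,18,0] → .  [on edge]
    (1,8)@(3, 17): e=[2,22,0] → .  [on edge]
  covered (0 px):
    . . . . . . . . . .
    . . . . . . . . . .
    . . . . . . . . . .
    . . . . . . . . . .
    . . . . . . . . . .
    . . . . . . . . . .
    . . . . . . . . . .
    . . . . . . . . . .
    . . . . . . . . . .
T2:
  2·area = 48
  edge (16, 16)→(12, 14): d=(-4,-2) top-left  bias=+0
  edge (12, 14)→(8, 0): d=(-4,-14) top-left  bias=+0
  edge (8, 0)→(16, 16): d=(8,16) right/bottom  bias=-1
    (4,1)@(9, 3): e=[38,2,8] → X
    (5,1)@(11, 3): e=[42,30,-24] → .
    (4,2)@(9, 5): e=[30,-6,24] → .
    (5,3)@(11, 7): e=[26,14,8] → X
    (6,3)@(13, 7): e=[30,42,-24] → .
    (5,4)@(11, 9): e=[18,6,24] → X
    (6,4)@(13, 9): e=[22,34,-8] → .
    (5,5)@(11, 11): e=[10,-2,40] → .
    (6,5)@(13, 11): e=[14,26,8] → X
    (7,5)@(15, 11): e=[18,54,-24] → .
    (6,6)@(13, 13): e=[6,18,24] → X
    (7,6)@(15, 13): e=[10,46,-8] → .
  covered (6 px):
    . . . . . . . . . .
    . . . . X . . . . .
    . . . . . . . . . .
    . . . . . X . . . .
    . . . . . X . . . .
    . . . . . . X . . .
    . . . . . . X . . .
    . . . . . . . X . .
    . . . . . . . . . .

Z-buffer (winner per pixel, '.' = empty):
  . . . . . . . . . .
  . . . . 2 . . . . .
  . . . 0 . . . . . .
  . . . 0 . 2 . . . .
  . . . 0 . 2 . . . .
  . . . 0 . . 2 . . .
  . . . . . . 2 . . .
  . . . . . . . 2 . .
  . . . . . . . . . .

Final: 0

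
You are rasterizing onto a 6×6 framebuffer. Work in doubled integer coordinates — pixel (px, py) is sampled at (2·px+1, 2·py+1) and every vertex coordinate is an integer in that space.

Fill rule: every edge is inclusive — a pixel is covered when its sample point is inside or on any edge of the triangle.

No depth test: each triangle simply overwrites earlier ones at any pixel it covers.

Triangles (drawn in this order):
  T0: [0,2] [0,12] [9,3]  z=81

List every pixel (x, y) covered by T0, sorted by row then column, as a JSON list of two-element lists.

T0:
  2·area = 90  (B↔C swapped to make it positive)
  edge (0, 2)→(9, 3): d=(9,1) inclusive
  edge (9, 3)→(0, 12): d=(-9,9) inclusive
  edge (0, 12)→(0, 2): d=(0,-10) inclusive
    (5,0)@(11, 1): e=[-20,0,110] → ·  [on edge]
    (0,1)@(1, 3): e=[8,72,10] → █
    (1,1)@(3, 3): e=[6,54,30] → █
    (2,1)@(5, 3): e=[4,36,50] → █
    (3,1)@(7, 3): e=[2,18,70] → █
    (4,1)@(9, 3): e=[0,0,90] → █  [on edge]
    (5,1)@(11, 3): e=[-2,-18,110] → ·
    (0,2)@(1, 5): e=[26,54,10] → █
    (3,2)@(7, 5): e=[20,0,70] → █  [on edge]
    (4,2)@(9, 5): e=[18,-18,90] → ·
    (0,3)@(1, 7): e=[44,36,10] → █
    (2,3)@(5, 7): e=[40,0,50] → █  [on edge]
    (1,4)@(3, 9): e=[60,0,30] → █  [on edge]
    (0,5)@(1, 11): e=[80,0,10] → █  [on edge]
  covered (15 px):
    · · · · · ·
    █ █ █ █ █ ·
    █ █ █ █ · ·
    █ █ █ · · ·
    █ █ · · · ·
    █ · · · · ·

Final: [[0,1],[1,1],[2,1],[3,1],[4,1],[0,2],[1,2],[2,2],[3,2],[0,3],[1,3],[2,3],[0,4],[1,4],[0,5]]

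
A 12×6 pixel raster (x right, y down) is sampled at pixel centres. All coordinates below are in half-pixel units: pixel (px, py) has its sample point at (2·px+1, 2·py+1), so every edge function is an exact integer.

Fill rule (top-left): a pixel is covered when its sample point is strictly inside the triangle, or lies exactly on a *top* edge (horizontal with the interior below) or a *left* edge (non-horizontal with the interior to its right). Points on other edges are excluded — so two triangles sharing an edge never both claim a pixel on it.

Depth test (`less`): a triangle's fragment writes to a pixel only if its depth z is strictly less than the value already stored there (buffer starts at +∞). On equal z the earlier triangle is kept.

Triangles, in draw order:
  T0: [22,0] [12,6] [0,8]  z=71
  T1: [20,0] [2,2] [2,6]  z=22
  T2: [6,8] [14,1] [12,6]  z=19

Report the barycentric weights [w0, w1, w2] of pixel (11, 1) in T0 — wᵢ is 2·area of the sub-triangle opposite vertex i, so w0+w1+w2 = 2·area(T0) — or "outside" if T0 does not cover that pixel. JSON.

T0:
  2·area = 52
  edge (22, 0)→(12, 6): d=(-10,6) right/bottom  bias=-1
  edge (12, 6)→(0, 8): d=(-12,2) right/bottom  bias=-1
  edge (0, 8)→(22, 0): d=(22,-8) top-left  bias=+0
    (7,1)@(15, 3): e=[12,30,10] → █
    (8,1)@(17, 3): e=[0,26,26] → ·  [on edge]
    (4,2)@(9, 5): e=[28,18,6] → █
    (5,2)@(11, 5): e=[16,14,22] → █
    (6,2)@(13, 5): e=[4,10,38] → █
    (7,2)@(15, 5): e=[-8,6,54] → ·
    (1,3)@(3, 7): e=[44,6,2] → █
    (2,3)@(5, 7): e=[32,2,18] → █
    (3,3)@(7, 7): e=[20,-2,34] → ·
    (4,3)@(9, 7): e=[8,-6,50] → ·
    (5,3)@(11, 7): e=[-4,-10,66] → ·
    (6,3)@(13, 7): e=[-16,-14,82] → ·
    (3,4)@(7, 9): e=[0,-26,78] → ·  [on edge]
  covered (6 px):
    · · · · · · · · · · · ·
    · · · · · · · █ · · · ·
    · · · · █ █ █ · · · · ·
    · █ █ · · · · · · · · ·
    · · · · · · · · · · · ·
    · · · · · · · · · · · ·
T1:
  2·area = 72  (B↔C swapped to make it positive)
  edge (20, 0)→(2, 6): d=(-18,6) right/bottom  bias=-1
  edge (2, 6)→(2, 2): d=(0,-4) top-left  bias=+0
  edge (2, 2)→(20, 0): d=(18,-2) top-left  bias=+0
    (5,0)@(11, 1): e=[36,36,0] → █  [on edge]
    (6,0)@(13, 1): e=[24,44,4] → █
    (7,0)@(15, 1): e=[12,52,8] → █
    (8,0)@(17, 1): e=[0,60,12] → ·  [on edge]
    (1,1)@(3, 3): e=[48,4,20] → █
    (2,1)@(5, 3): e=[36,12,24] → █
    (3,1)@(7, 3): e=[24,20,28] → █
    (4,1)@(9, 3): e=[12,28,32] → █
    (5,1)@(11, 3): e=[0,36,36] → ·  [on edge]
    (6,1)@(13, 3): e=[-12,44,40] → ·
    (7,1)@(15, 3): e=[-24,52,44] → ·
    (1,2)@(3, 5): e=[12,4,56] → █
    (2,2)@(5, 5): e=[0,12,60] → ·  [on edge]
  covered (8 px):
    · · · · · █ █ █ · · · ·
    · █ █ █ █ · · · · · · ·
    · █ · · · · · · · · · ·
    · · · · · · · · · · · ·
    · · · · · · · · · · · ·
    · · · · · · · · · · · ·
T2:
  2·area = 26
  edge (6, 8)→(14, 1): d=(8,-7) top-left  bias=+0
  edge (14, 1)→(12, 6): d=(-2,5) right/bottom  bias=-1
  edge (12, 6)→(6, 8): d=(-6,2) right/bottom  bias=-1
    (6,1)@(13, 3): e=[9,1,16] → █
    (7,1)@(15, 3): e=[23,-9,12] → ·
    (10,1)@(21, 3): e=[65,-39,0] → ·  [on edge]
    (5,2)@(11, 5): e=[11,7,8] → █
    (6,2)@(13, 5): e=[25,-3,4] → ·
    (7,2)@(15, 5): e=[39,-13,0] → ·  [on edge]
    (4,3)@(9, 7): e=[13,13,0] → ·  [on edge]
    (5,3)@(11, 7): e=[27,3,-4] → ·
    (1,4)@(3, 9): e=[-13,39,0] → ·  [on edge]
  covered (2 px):
    · · · · · · · · · · · ·
    · · · · · · █ · · · · ·
    · · · · · █ · · · · · ·
    · · · · · · · · · · · ·
    · · · · · · · · · · · ·
    · · · · · · · · · · · ·

Result: "outside"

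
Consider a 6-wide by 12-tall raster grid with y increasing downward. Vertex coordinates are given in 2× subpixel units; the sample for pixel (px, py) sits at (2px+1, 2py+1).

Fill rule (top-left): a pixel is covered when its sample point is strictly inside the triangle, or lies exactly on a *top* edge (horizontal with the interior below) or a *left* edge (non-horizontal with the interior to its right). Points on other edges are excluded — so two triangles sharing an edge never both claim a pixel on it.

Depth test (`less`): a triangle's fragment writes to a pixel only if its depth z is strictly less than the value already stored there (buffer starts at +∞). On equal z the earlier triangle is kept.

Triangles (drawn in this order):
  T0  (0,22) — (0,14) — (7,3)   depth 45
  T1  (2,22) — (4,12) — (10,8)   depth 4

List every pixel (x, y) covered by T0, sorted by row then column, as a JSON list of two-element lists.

T0:
  2·area = 56
  edge (0, 22)→(0, 14): d=(0,-8) top-left  bias=+0
  edge (0, 14)→(7, 3): d=(7,-11) top-left  bias=+0
  edge (7, 3)→(0, 22): d=(-7,19) right/bottom  bias=-1
    (3,1)@(7, 3): e=[56,0,0] → .  [on edge]
    (2,3)@(5, 7): e=[40,6,10] → X
    (3,3)@(7, 7): e=[56,28,-28] → .
    (2,4)@(5, 9): e=[40,20,-4] → .
    (1,5)@(3, 11): e=[24,12,20] → X
    (2,5)@(5, 11): e=[40,34,-18] → .
    (0,6)@(1, 13): e=[8,4,44] → X
    (2,6)@(5, 13): e=[40,48,-32] → .
    (0,7)@(1, 15): e=[8,18,30] → X
    (1,7)@(3, 15): e=[24,40,-8] → .
    (0,8)@(1, 17): e=[8,32,16] → X
    (1,8)@(3, 17): e=[24,54,-22] → .
  covered (7 px):
    . . . . . .
    . . . . . .
    . . . . . .
    . . X . . .
    . . . . . .
    . X . . . .
    X X . . . .
    X . . . . .
    X . . . . .
    X . . . . .
    . . . . . .
    . . . . . .
T1:
  2·area = 52
  edge (2, 22)→(4, 12): d=(2,-10) top-left  bias=+0
  edge (4, 12)→(10, 8): d=(6,-4) top-left  bias=+0
  edge (10, 8)→(2, 22): d=(-8,14) right/bottom  bias=-1
    (2,3)@(5, 7): e=[0,-26,78] → .  [on edge]
    (4,4)@(9, 9): e=[44,2,6] → X
    (5,4)@(11, 9): e=[64,10,-22] → .
    (3,5)@(7, 11): e=[28,6,18] → X
    (4,5)@(9, 11): e=[48,14,-10] → .
    (2,6)@(5, 13): e=[12,10,30] → X
    (4,6)@(9, 13): e=[52,26,-26] → .
    (2,7)@(5, 15): e=[16,22,14] → X
    (3,7)@(7, 15): e=[36,30,-14] → .
    (1,8)@(3, 17): e=[0,26,26] → X  [on edge]
    (2,8)@(5, 17): e=[20,34,-2] → .
    (1,9)@(3, 19): e=[4,38,10] → X
  covered (7 px):
    . . . . . .
    . . . . . .
    . . . . . .
    . . . . . .
    . . . . X .
    . . . X . .
    . . X X . .
    . . X . . .
    . X . . . .
    . X . . . .
    . . . . . .
    . . . . . .

Result: [[2,3],[1,5],[0,6],[1,6],[0,7],[0,8],[0,9]]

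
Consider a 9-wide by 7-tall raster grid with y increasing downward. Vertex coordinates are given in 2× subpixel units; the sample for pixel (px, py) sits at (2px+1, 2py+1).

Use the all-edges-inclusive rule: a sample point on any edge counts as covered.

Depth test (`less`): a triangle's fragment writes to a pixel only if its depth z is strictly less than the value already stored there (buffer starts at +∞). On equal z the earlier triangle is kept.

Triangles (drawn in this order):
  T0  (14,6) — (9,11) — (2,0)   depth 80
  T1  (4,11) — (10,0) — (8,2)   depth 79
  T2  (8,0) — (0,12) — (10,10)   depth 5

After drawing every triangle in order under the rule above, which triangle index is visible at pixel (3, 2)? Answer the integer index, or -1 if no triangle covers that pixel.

T0:
  2·area = 90
  edge (14, 6)→(9, 11): d=(-5,5) inclusive
  edge (9, 11)→(2, 0): d=(-7,-11) inclusive
  edge (2, 0)→(14, 6): d=(12,6) inclusive
    (1,0)@(3, 1): e=[80,4,6] → █
    (2,0)@(5, 1): e=[70,26,-6] → ·
    (1,1)@(3, 3): e=[70,-10,30] → ·
    (2,1)@(5, 3): e=[60,12,18] → █
    (3,1)@(7, 3): e=[50,34,6] → █
    (4,1)@(9, 3): e=[40,56,-6] → ·
    (8,1)@(17, 3): e=[0,144,-54] → ·  [on edge]
    (2,2)@(5, 5): e=[50,-2,42] → ·
    (3,2)@(7, 5): e=[40,20,30] → █
    (4,2)@(9, 5): e=[30,42,18] → █
    (5,2)@(11, 5): e=[20,64,6] → █
    (6,2)@(13, 5): e=[10,86,-6] → ·
    (7,2)@(15, 5): e=[0,108,-18] → ·  [on edge]
    (6,3)@(13, 7): e=[0,72,18] → █  [on edge]
    (5,4)@(11, 9): e=[0,36,54] → █  [on edge]
    (4,5)@(9, 11): e=[0,0,90] → █  [on edge]
    (3,6)@(7, 13): e=[0,-36,126] → ·  [on edge]
  covered (13 px):
    · █ · · · · · · ·
    · · █ █ · · · · ·
    · · · █ █ █ · · ·
    · · · █ █ █ █ · ·
    · · · · █ █ · · ·
    · · · · █ · · · ·
    · · · · · · · · ·
T1:
  2·area = 10  (B↔C swapped to make it positive)
  edge (4, 11)→(8, 2): d=(4,-9) inclusive
  edge (8, 2)→(10, 0): d=(2,-2) inclusive
  edge (10, 0)→(4, 11): d=(-6,11) inclusive
    (4,0)@(9, 1): e=[5,0,5] → █  [on edge]
    (5,0)@(11, 1): e=[23,4,-17] → ·
    (3,1)@(7, 3): e=[-5,0,15] → ·  [on edge]
    (4,1)@(9, 3): e=[13,4,-7] → ·
    (2,2)@(5, 5): e=[-15,0,25] → ·  [on edge]
    (3,2)@(7, 5): e=[3,4,3] → █
    (4,2)@(9, 5): e=[21,8,-19] → ·
    (1,3)@(3, 7): e=[-25,0,35] → ·  [on edge]
    (3,3)@(7, 7): e=[11,8,-9] → ·
    (0,4)@(1, 9): e=[-35,0,45] → ·  [on edge]
    (2,4)@(5, 9): e=[1,8,1] → █
    (3,4)@(7, 9): e=[19,12,-21] → ·
  covered (3 px):
    · · · · █ · · · ·
    · · · · · · · · ·
    · · · █ · · · · ·
    · · · · · · · · ·
    · · █ · · · · · ·
    · · · · · · · · ·
    · · · · · · · · ·
T2:
  2·area = 104  (B↔C swapped to make it positive)
  edge (8, 0)→(10, 10): d=(2,10) inclusive
  edge (10, 10)→(0, 12): d=(-10,2) inclusive
  edge (0, 12)→(8, 0): d=(8,-12) inclusive
    (3,1)@(7, 3): e=[16,76,12] → █
    (4,1)@(9, 3): e=[-4,72,36] → ·
    (2,2)@(5, 5): e=[40,60,4] → █
    (4,2)@(9, 5): e=[0,52,52] → █  [on edge]
    (5,2)@(11, 5): e=[-20,48,76] → ·
    (2,3)@(5, 7): e=[44,40,20] → █
    (5,3)@(11, 7): e=[-16,28,92] → ·
    (1,4)@(3, 9): e=[68,24,12] → █
    (5,4)@(11, 9): e=[-12,8,108] → ·
    (7,4)@(15, 9): e=[-52,0,156] → ·  [on edge]
    (0,5)@(1, 11): e=[92,8,4] → █
    (2,5)@(5, 11): e=[52,0,52] → █  [on edge]
  covered (14 px):
    · · · · · · · · ·
    · · · █ · · · · ·
    · · █ █ █ · · · ·
    · · █ █ █ · · · ·
    · █ █ █ █ · · · ·
    █ █ █ · · · · · ·
    · · · · · · · · ·

Z-buffer (winner per pixel, '.' = empty):
  . 0 . . 1 . . . .
  . . 0 2 . . . . .
  . . 2 2 2 0 . . .
  . . 2 2 2 0 0 . .
  . 2 2 2 2 0 . . .
  2 2 2 . 0 . . . .
  . . . . . . . . .

Answer: 2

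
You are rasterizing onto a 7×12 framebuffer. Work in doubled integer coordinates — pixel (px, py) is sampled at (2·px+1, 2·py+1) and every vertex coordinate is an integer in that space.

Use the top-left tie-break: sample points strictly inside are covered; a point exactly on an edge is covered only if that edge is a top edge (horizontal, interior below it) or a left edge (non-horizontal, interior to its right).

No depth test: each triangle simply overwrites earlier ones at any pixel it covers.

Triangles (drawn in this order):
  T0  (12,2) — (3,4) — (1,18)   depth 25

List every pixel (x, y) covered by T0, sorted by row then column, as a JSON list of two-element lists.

T0:
  2·area = 122  (B↔C swapped to make it positive)
  edge (12, 2)→(1, 18): d=(-11,16) right/bottom  bias=-1
  edge (1, 18)→(3, 4): d=(2,-14) top-left  bias=+0
  edge (3, 4)→(12, 2): d=(9,-2) top-left  bias=+0
    (4,1)@(9, 3): e=[37,82,3] → █
    (5,1)@(11, 3): e=[5,110,7] → █
    (6,1)@(13, 3): e=[-27,138,11] → ·
    (1,2)@(3, 5): e=[111,2,9] → █
    (2,2)@(5, 5): e=[79,30,13] → █
    (3,2)@(7, 5): e=[47,58,17] → █
    (5,2)@(11, 5): e=[-17,114,25] → ·
    (1,3)@(3, 7): e=[89,6,27] → █
    (4,3)@(9, 7): e=[-7,90,39] → ·
    (1,4)@(3, 9): e=[67,10,45] → █
    (4,4)@(9, 9): e=[-29,94,57] → ·
    (1,5)@(3, 11): e=[45,14,63] → █
  covered (16 px):
    · · · · · · ·
    · · · · █ █ ·
    · █ █ █ █ · ·
    · █ █ █ · · ·
    · █ █ █ · · ·
    · █ █ · · · ·
    · █ · · · · ·
    · █ · · · · ·
    · · · · · · ·
    · · · · · · ·
    · · · · · · ·
    · · · · · · ·

Result: [[4,1],[5,1],[1,2],[2,2],[3,2],[4,2],[1,3],[2,3],[3,3],[1,4],[2,4],[3,4],[1,5],[2,5],[1,6],[1,7]]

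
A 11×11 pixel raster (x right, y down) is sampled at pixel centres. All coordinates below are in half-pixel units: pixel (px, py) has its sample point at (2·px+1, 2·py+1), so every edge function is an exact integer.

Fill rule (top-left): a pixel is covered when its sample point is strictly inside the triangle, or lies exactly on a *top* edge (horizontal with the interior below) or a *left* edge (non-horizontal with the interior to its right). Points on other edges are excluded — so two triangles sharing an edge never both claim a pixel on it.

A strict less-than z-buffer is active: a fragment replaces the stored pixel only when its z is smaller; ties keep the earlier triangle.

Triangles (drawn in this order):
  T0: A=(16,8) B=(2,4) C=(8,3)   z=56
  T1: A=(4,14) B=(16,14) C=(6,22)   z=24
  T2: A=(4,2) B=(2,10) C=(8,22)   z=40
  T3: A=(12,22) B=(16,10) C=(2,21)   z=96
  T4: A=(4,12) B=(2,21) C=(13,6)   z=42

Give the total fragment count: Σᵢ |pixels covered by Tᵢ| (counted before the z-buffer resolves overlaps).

T0:
  2·area = 38
  edge (16, 8)→(2, 4): d=(-14,-4) top-left  bias=+0
  edge (2, 4)→(8, 3): d=(6,-1) top-left  bias=+0
  edge (8, 3)→(16, 8): d=(8,5) right/bottom  bias=-1
    (3,2)@(7, 5): e=[6,11,21] → █
    (4,2)@(9, 5): e=[14,13,11] → █
    (5,2)@(11, 5): e=[22,15,1] → █
    (6,2)@(13, 5): e=[30,17,-9] → ·
    (3,3)@(7, 7): e=[-22,23,37] → ·
    (4,3)@(9, 7): e=[-14,25,27] → ·
    (5,3)@(11, 7): e=[-6,27,17] → ·
    (6,3)@(13, 7): e=[2,29,7] → █
    (7,3)@(15, 7): e=[10,31,-3] → ·
    (6,4)@(13, 9): e=[-26,41,23] → ·
  covered (4 px):
    · · · · · · · · · · ·
    · · · · · · · · · · ·
    · · · █ █ █ · · · · ·
    · · · · · · █ · · · ·
    · · · · · · · · · · ·
    · · · · · · · · · · ·
    · · · · · · · · · · ·
    · · · · · · · · · · ·
    · · · · · · · · · · ·
    · · · · · · · · · · ·
    · · · · · · · · · · ·
T1:
  2·area = 96
  edge (4, 14)→(16, 14): d=(12,0) top-left  bias=+0
  edge (16, 14)→(6, 22): d=(-10,8) right/bottom  bias=-1
  edge (6, 22)→(4, 14): d=(-2,-8) top-left  bias=+0
    (2,7)@(5, 15): e=[12,78,6] → █
    (3,7)@(7, 15): e=[12,62,22] → █
    (4,7)@(9, 15): e=[12,46,38] → █
    (5,7)@(11, 15): e=[12,30,54] → █
    (6,7)@(13, 15): e=[12,14,70] → █
    (7,7)@(15, 15): e=[12,-2,86] → ·
    (2,8)@(5, 17): e=[36,58,2] → █
    (6,8)@(13, 17): e=[36,-6,66] → ·
    (2,9)@(5, 19): e=[60,38,-2] → ·
    (3,9)@(7, 19): e=[60,22,14] → █
    (5,9)@(11, 19): e=[60,-10,46] → ·
    (3,10)@(7, 21): e=[84,2,10] → █
  covered (12 px):
    · · · · · · · · · · ·
    · · · · · · · · · · ·
    · · · · · · · · · · ·
    · · · · · · · · · · ·
    · · · · · · · · · · ·
    · · · · · · · · · · ·
    · · · · · · · · · · ·
    · · █ █ █ █ █ · · · ·
    · · █ █ █ █ · · · · ·
    · · · █ █ · · · · · ·
    · · · █ · · · · · · ·
T2:
  2·area = 72  (B↔C swapped to make it positive)
  edge (4, 2)→(8, 22): d=(4,20) right/bottom  bias=-1
  edge (8, 22)→(2, 10): d=(-6,-12) top-left  bias=+0
  edge (2, 10)→(4, 2): d=(2,-8) top-left  bias=+0
    (1,3)@(3, 7): e=[40,30,2] → █
    (2,3)@(5, 7): e=[0,54,18] → ·  [on edge]
    (1,4)@(3, 9): e=[48,18,6] → █
    (2,4)@(5, 9): e=[8,42,22] → █
    (3,4)@(7, 9): e=[-32,66,38] → ·
    (1,5)@(3, 11): e=[56,6,10] → █
    (3,5)@(7, 11): e=[-24,54,42] → ·
    (1,6)@(3, 13): e=[64,-6,14] → ·
    (2,6)@(5, 13): e=[24,18,30] → █
    (3,6)@(7, 13): e=[-16,42,46] → ·
    (2,7)@(5, 15): e=[32,6,34] → █
    (3,7)@(7, 15): e=[-8,30,50] → ·
    (3,8)@(7, 17): e=[0,18,54] → ·  [on edge]
  covered (8 px):
    · · · · · · · · · · ·
    · · · · · · · · · · ·
    · · · · · · · · · · ·
    · █ · · · · · · · · ·
    · █ █ · · · · · · · ·
    · █ █ · · · · · · · ·
    · · █ · · · · · · · ·
    · · █ · · · · · · · ·
    · · · · · · · · · · ·
    · · · █ · · · · · · ·
    · · · · · · · · · · ·
T3:
  2·area = 124  (B↔C swapped to make it positive)
  edge (12, 22)→(2, 21): d=(-10,-1) top-left  bias=+0
  edge (2, 21)→(16, 10): d=(14,-11) top-left  bias=+0
  edge (16, 10)→(12, 22): d=(-4,12) right/bottom  bias=-1
    (9,0)@(19, 1): e=[217,-93,0] → ·  [on edge]
    (8,3)@(17, 7): e=[155,-31,0] → ·  [on edge]
    (7,5)@(15, 11): e=[113,3,8] → █
    (8,5)@(17, 11): e=[115,25,-16] → ·
    (6,6)@(13, 13): e=[91,9,24] → █
    (7,6)@(15, 13): e=[93,31,0] → ·  [on edge]
    (5,7)@(11, 15): e=[69,15,40] → █
    (7,7)@(15, 15): e=[73,59,-8] → ·
    (4,8)@(9, 17): e=[47,21,56] → █
    (7,8)@(15, 17): e=[53,87,-16] → ·
    (2,9)@(5, 19): e=[23,5,96] → █
    (3,9)@(7, 19): e=[25,27,72] → █
    (6,9)@(13, 19): e=[31,93,0] → ·  [on edge]
  covered (16 px):
    · · · · · · · · · · ·
    · · · · · · · · · · ·
    · · · · · · · · · · ·
    · · · · · · · · · · ·
    · · · · · · · · · · ·
    · · · · · · · █ · · ·
    · · · · · · █ · · · ·
    · · · · · █ █ · · · ·
    · · · · █ █ █ · · · ·
    · · █ █ █ █ · · · · ·
    · █ █ █ █ █ · · · · ·
T4:
  2·area = 69  (B↔C swapped to make it positive)
  edge (4, 12)→(13, 6): d=(9,-6) top-left  bias=+0
  edge (13, 6)→(2, 21): d=(-11,15) right/bottom  bias=-1
  edge (2, 21)→(4, 12): d=(2,-9) top-left  bias=+0
    (4,4)@(9, 9): e=[3,27,39] → █
    (5,4)@(11, 9): e=[15,-3,57] → ·
    (3,5)@(7, 11): e=[9,35,25] → █
    (5,5)@(11, 11): e=[33,-25,61] → ·
    (2,6)@(5, 13): e=[15,43,11] → █
    (4,6)@(9, 13): e=[39,-17,47] → ·
    (2,7)@(5, 15): e=[33,21,15] → █
    (3,7)@(7, 15): e=[45,-9,33] → ·
    (1,8)@(3, 17): e=[39,29,1] → █
    (2,8)@(5, 17): e=[51,-1,19] → ·
    (1,9)@(3, 19): e=[57,7,5] → █
    (2,9)@(5, 19): e=[69,-23,23] → ·
  covered (8 px):
    · · · · · · · · · · ·
    · · · · · · · · · · ·
    · · · · · · · · · · ·
    · · · · · · · · · · ·
    · · · · █ · · · · · ·
    · · · █ █ · · · · · ·
    · · █ █ · · · · · · ·
    · · █ · · · · · · · ·
    · █ · · · · · · · · ·
    · █ · · · · · · · · ·
    · · · · · · · · · · ·

Final: 48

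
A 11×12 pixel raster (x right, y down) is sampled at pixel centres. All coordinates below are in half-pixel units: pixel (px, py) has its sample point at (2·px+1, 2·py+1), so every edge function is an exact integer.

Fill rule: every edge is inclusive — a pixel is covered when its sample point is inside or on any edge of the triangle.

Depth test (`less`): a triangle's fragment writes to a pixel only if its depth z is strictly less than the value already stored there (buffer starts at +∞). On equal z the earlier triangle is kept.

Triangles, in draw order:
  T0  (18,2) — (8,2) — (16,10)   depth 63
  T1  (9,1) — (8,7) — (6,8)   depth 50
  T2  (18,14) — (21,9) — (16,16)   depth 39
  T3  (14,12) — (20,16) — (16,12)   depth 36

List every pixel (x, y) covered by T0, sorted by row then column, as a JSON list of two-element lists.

T0:
  2·area = 80  (B↔C swapped to make it positive)
  edge (18, 2)→(16, 10): d=(-2,8) inclusive
  edge (16, 10)→(8, 2): d=(-8,-8) inclusive
  edge (8, 2)→(18, 2): d=(10,0) inclusive
    (3,0)@(7, 1): e=[90,0,-10] → ·  [on edge]
    (4,1)@(9, 3): e=[70,0,10] → █  [on edge]
    (5,1)@(11, 3): e=[54,16,10] → █
    (6,1)@(13, 3): e=[38,32,10] → █
    (7,1)@(15, 3): e=[22,48,10] → █
    (8,1)@(17, 3): e=[6,64,10] → █
    (9,1)@(19, 3): e=[-10,80,10] → ·
    (4,2)@(9, 5): e=[66,-16,30] → ·
    (5,2)@(11, 5): e=[50,0,30] → █  [on edge]
    (9,2)@(19, 5): e=[-14,64,30] → ·
    (5,3)@(11, 7): e=[46,-16,50] → ·
    (6,3)@(13, 7): e=[30,0,50] → █  [on edge]
    (7,4)@(15, 9): e=[10,0,70] → █  [on edge]
    (8,5)@(17, 11): e=[-10,0,90] → ·  [on edge]
    (9,6)@(19, 13): e=[-30,0,110] → ·  [on edge]
    (10,7)@(21, 15): e=[-50,0,130] → ·  [on edge]
  covered (12 px):
    · · · · · · · · · · ·
    · · · · █ █ █ █ █ · ·
    · · · · · █ █ █ █ · ·
    · · · · · · █ █ · · ·
    · · · · · · · █ · · ·
    · · · · · · · · · · ·
    · · · · · · · · · · ·
    · · · · · · · · · · ·
    · · · · · · · · · · ·
    · · · · · · · · · · ·
    · · · · · · · · · · ·
    · · · · · · · · · · ·
T1:
  2·area = 11
  edge (9, 1)→(8, 7): d=(-1,6) inclusive
  edge (8, 7)→(6, 8): d=(-2,1) inclusive
  edge (6, 8)→(9, 1): d=(3,-7) inclusive
    (4,0)@(9, 1): e=[0,11,0] → █  [on edge]
    (5,0)@(11, 1): e=[-12,9,14] → ·
    (4,1)@(9, 3): e=[-2,7,6] → ·
    (3,3)@(7, 7): e=[6,1,4] → █
    (4,3)@(9, 7): e=[-6,-1,18] → ·
    (3,4)@(7, 9): e=[4,-3,10] → ·
    (3,6)@(7, 13): e=[0,-11,22] → ·  [on edge]
    (1,7)@(3, 15): e=[22,-11,0] → ·  [on edge]
  covered (2 px):
    · · · · █ · · · · · ·
    · · · · · · · · · · ·
    · · · · · · · · · · ·
    · · · █ · · · · · · ·
    · · · · · · · · · · ·
    · · · · · · · · · · ·
    · · · · · · · · · · ·
    · · · · · · · · · · ·
    · · · · · · · · · · ·
    · · · · · · · · · · ·
    · · · · · · · · · · ·
    · · · · · · · · · · ·
T2:
  2·area = 4  (B↔C swapped to make it positive)
  edge (18, 14)→(16, 16): d=(-2,2) inclusive
  edge (16, 16)→(21, 9): d=(5,-7) inclusive
  edge (21, 9)→(18, 14): d=(-3,5) inclusive
    (10,4)@(21, 9): e=[4,0,0] → █  [on edge]
    (10,5)@(21, 11): e=[0,10,-6] → ·  [on edge]
    (9,6)@(19, 13): e=[0,6,-2] → ·  [on edge]
    (8,7)@(17, 15): e=[0,2,2] → █  [on edge]
    (9,7)@(19, 15): e=[-4,16,-8] → ·
    (7,8)@(15, 17): e=[0,-2,6] → ·  [on edge]
    (8,8)@(17, 17): e=[-4,12,-4] → ·
    (6,9)@(13, 19): e=[0,-6,10] → ·  [on edge]
    (7,9)@(15, 19): e=[-4,8,0] → ·  [on edge]
    (5,10)@(11, 21): e=[0,-10,14] → ·  [on edge]
    (4,11)@(9, 23): e=[0,-14,18] → ·  [on edge]
    (5,11)@(11, 23): e=[-4,0,8] → ·  [on edge]
  covered (2 px):
    · · · · · · · · · · ·
    · · · · · · · · · · ·
    · · · · · · · · · · ·
    · · · · · · · · · · ·
    · · · · · · · · · · █
    · · · · · · · · · · ·
    · · · · · · · · · · ·
    · · · · · · · · █ · ·
    · · · · · · · · · · ·
    · · · · · · · · · · ·
    · · · · · · · · · · ·
    · · · · · · · · · · ·
T3:
  2·area = 8  (B↔C swapped to make it positive)
  edge (14, 12)→(16, 12): d=(2,0) inclusive
  edge (16, 12)→(20, 16): d=(4,4) inclusive
  edge (20, 16)→(14, 12): d=(-6,-4) inclusive
    (2,0)@(5, 1): e=[-22,0,30] → ·  [on edge]
    (3,1)@(7, 3): e=[-18,0,26] → ·  [on edge]
    (4,2)@(9, 5): e=[-14,0,22] → ·  [on edge]
    (5,3)@(11, 7): e=[-10,0,18] → ·  [on edge]
    (6,4)@(13, 9): e=[-6,0,14] → ·  [on edge]
    (7,5)@(15, 11): e=[-2,0,10] → ·  [on edge]
    (8,6)@(17, 13): e=[2,0,6] → █  [on edge]
    (9,6)@(19, 13): e=[2,-8,14] → ·
    (8,7)@(17, 15): e=[6,8,-6] → ·
    (9,7)@(19, 15): e=[6,0,2] → █  [on edge]
    (10,7)@(21, 15): e=[6,-8,10] → ·
    (9,8)@(19, 17): e=[10,8,-10] → ·
    (10,8)@(21, 17): e=[10,0,-2] → ·  [on edge]
  covered (2 px):
    · · · · · · · · · · ·
    · · · · · · · · · · ·
    · · · · · · · · · · ·
    · · · · · · · · · · ·
    · · · · · · · · · · ·
    · · · · · · · · · · ·
    · · · · · · · · █ · ·
    · · · · · · · · · █ ·
    · · · · · · · · · · ·
    · · · · · · · · · · ·
    · · · · · · · · · · ·
    · · · · · · · · · · ·

Answer: [[4,1],[5,1],[6,1],[7,1],[8,1],[5,2],[6,2],[7,2],[8,2],[6,3],[7,3],[7,4]]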